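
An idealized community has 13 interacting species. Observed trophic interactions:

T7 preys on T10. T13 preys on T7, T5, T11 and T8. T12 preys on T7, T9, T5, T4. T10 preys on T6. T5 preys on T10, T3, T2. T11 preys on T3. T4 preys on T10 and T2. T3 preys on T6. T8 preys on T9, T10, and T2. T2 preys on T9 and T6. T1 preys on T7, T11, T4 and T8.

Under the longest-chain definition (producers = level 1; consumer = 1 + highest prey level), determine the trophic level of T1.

Trophic level 4

T6 is a producer → level 1.
T10 eats T6 → level 2.
T7 eats T10 → level 3.
T1 eats T7 (level 3); other prey at levels: T8 3, T4 3, T11 3 → level 4.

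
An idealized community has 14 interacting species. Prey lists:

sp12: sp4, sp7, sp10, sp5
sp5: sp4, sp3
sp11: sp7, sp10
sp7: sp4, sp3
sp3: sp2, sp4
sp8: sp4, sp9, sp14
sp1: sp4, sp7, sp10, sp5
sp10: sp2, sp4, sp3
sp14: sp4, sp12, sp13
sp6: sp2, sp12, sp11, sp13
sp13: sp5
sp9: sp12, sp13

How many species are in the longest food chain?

One longest chain: sp2 → sp3 → sp5 → sp13 → sp9 → sp8.
It has 6 species and 5 links.

6 species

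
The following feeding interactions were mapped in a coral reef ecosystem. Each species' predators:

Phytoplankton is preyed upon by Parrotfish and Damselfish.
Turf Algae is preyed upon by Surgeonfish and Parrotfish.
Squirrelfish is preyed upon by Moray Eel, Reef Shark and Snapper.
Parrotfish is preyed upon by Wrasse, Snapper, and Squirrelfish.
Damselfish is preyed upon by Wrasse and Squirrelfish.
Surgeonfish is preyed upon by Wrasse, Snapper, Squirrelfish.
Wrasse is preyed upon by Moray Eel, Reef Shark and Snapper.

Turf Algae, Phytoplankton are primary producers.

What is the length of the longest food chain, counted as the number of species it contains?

4 species

One longest chain: Turf Algae → Parrotfish → Wrasse → Moray Eel.
It has 4 species and 3 links.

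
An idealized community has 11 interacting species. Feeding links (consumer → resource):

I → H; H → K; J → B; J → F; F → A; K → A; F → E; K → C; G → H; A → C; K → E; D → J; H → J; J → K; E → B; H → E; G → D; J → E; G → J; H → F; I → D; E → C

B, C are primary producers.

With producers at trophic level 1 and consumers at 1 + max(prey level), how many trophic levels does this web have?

Producers (level 1): B, C.
B → E → K → J → D → G gives G level 6.
No species has a prey at level 6, so no species reaches level 7.

6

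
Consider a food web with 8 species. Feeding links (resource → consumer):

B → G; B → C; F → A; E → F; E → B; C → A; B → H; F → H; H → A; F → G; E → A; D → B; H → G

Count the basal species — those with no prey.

2

Basal species (no prey listed): E, D.
Count: 2.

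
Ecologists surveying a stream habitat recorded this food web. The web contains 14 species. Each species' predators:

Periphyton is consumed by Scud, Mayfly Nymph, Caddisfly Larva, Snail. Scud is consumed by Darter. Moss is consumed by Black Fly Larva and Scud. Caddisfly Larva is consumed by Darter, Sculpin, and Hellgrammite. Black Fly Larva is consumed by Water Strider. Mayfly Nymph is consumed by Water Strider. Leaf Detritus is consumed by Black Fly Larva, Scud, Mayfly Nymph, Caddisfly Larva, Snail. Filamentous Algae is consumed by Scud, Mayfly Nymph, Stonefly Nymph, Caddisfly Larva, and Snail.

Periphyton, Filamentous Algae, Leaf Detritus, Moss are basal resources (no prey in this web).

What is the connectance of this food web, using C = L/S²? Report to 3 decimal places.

C = 0.112

The web has S = 14 species and L = 22 feeding links.
C = L / S² = 22 / 196 = 0.1122 ≈ 0.112.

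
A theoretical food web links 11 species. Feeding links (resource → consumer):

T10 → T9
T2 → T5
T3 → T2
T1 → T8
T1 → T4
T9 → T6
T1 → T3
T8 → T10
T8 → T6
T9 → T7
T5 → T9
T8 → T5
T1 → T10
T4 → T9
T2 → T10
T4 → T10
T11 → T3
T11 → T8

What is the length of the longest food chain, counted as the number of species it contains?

One longest chain: T11 → T3 → T2 → T5 → T9 → T7.
It has 6 species and 5 links.

6 species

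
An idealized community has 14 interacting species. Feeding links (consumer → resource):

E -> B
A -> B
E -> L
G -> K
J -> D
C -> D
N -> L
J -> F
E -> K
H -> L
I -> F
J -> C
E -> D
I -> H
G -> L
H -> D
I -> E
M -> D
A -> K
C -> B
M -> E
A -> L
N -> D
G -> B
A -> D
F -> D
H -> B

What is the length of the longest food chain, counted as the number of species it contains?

3 species

One longest chain: D → F → J.
It has 3 species and 2 links.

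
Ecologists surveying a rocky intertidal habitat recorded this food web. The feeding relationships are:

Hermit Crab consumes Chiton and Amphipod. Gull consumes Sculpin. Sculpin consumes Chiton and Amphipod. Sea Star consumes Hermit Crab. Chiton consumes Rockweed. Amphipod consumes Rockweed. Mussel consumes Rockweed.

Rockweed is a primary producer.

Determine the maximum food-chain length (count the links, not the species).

One longest chain: Rockweed → Chiton → Sculpin → Gull.
It has 4 species and 3 links.

3 links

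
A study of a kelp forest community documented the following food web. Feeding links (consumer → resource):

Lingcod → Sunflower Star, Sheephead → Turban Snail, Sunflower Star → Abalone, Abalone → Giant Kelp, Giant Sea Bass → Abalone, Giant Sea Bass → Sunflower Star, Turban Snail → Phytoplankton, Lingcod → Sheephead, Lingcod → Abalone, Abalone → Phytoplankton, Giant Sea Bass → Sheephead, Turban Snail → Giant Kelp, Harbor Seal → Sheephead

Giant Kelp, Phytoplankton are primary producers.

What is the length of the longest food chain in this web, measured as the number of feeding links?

One longest chain: Giant Kelp → Abalone → Sunflower Star → Giant Sea Bass.
It has 4 species and 3 links.

3 links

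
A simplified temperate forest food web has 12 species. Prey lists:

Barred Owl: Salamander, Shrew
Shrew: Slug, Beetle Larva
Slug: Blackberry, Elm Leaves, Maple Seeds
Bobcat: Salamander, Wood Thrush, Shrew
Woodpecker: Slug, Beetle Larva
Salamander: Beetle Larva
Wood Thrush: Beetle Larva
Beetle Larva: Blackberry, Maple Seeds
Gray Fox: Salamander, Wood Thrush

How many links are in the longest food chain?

One longest chain: Blackberry → Beetle Larva → Salamander → Gray Fox.
It has 4 species and 3 links.

3 links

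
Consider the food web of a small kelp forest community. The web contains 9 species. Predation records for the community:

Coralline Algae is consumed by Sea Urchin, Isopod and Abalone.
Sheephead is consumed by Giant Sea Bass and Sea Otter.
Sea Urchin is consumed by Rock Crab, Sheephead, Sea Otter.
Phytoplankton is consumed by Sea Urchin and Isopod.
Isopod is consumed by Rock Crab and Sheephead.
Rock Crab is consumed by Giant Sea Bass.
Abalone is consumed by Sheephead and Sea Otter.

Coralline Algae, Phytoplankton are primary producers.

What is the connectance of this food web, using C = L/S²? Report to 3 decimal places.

The web has S = 9 species and L = 15 feeding links.
C = L / S² = 15 / 81 = 0.1852 ≈ 0.185.

C = 0.185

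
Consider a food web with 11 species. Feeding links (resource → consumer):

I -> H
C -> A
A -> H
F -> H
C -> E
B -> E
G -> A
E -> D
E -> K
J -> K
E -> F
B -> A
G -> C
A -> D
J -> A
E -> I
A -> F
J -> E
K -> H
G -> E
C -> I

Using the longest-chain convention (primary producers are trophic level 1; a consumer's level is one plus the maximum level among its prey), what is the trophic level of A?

Trophic level 3

G is a producer → level 1.
C eats G → level 2.
A eats C (level 2); other prey at levels: G 1, J 1, B 1 → level 3.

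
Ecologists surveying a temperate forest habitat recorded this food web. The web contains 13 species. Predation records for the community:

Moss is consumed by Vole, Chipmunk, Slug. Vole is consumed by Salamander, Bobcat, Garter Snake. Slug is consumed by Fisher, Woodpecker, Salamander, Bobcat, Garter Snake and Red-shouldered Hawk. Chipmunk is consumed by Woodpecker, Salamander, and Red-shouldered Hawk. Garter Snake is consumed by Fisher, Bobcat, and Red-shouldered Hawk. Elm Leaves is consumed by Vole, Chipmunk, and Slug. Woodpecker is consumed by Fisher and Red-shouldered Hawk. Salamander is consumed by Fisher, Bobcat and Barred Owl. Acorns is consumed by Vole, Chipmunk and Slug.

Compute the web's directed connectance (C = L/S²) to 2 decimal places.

The web has S = 13 species and L = 29 feeding links.
C = L / S² = 29 / 169 = 0.1716 ≈ 0.17.

C = 0.17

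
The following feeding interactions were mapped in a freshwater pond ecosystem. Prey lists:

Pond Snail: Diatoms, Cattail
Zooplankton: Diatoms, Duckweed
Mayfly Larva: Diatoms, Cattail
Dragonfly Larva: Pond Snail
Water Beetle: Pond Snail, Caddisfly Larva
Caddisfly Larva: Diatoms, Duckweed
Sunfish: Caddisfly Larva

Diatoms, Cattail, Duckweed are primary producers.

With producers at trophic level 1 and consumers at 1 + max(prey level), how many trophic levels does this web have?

Producers (level 1): Diatoms, Cattail, Duckweed.
Diatoms → Pond Snail → Water Beetle gives Water Beetle level 3.
No species has a prey at level 3, so no species reaches level 4.

3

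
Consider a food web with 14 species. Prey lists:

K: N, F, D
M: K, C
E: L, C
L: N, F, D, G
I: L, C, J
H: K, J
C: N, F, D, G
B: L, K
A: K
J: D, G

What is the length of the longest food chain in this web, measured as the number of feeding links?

One longest chain: N → K → A.
It has 3 species and 2 links.

2 links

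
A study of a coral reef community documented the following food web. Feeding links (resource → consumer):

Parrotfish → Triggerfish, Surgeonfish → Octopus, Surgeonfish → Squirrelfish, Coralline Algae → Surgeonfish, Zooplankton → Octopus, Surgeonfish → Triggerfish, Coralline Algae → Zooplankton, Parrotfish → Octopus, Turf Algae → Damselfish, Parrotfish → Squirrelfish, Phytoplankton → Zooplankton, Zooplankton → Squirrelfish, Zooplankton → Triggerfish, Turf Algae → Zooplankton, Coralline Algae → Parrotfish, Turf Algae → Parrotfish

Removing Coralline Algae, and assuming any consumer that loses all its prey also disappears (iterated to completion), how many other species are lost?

1

Remove Coralline Algae.
Round 1: Surgeonfish (all prey gone) → extinct.
No further losses. Total secondary extinctions: 1.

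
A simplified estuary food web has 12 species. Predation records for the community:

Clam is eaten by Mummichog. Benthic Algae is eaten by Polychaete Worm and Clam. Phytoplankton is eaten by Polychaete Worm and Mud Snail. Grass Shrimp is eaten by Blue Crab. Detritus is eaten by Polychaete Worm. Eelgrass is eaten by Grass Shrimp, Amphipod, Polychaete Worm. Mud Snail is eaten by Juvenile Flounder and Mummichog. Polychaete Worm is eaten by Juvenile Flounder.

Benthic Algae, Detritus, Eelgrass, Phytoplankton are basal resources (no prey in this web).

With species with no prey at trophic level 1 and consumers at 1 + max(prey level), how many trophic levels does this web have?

3

Basal resources (level 1): Benthic Algae, Detritus, Eelgrass, Phytoplankton.
Benthic Algae → Clam → Mummichog gives Mummichog level 3.
No species has a prey at level 3, so no species reaches level 4.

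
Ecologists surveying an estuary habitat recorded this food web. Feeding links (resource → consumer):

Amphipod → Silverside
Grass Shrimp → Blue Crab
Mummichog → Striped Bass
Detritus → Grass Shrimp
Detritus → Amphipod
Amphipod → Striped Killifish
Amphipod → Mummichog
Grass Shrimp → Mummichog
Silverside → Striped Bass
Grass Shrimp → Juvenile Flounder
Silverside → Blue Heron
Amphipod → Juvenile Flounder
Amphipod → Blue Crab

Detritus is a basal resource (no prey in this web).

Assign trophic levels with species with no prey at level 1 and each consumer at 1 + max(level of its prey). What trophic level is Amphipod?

Detritus has no prey (basal) → level 1.
Amphipod eats Detritus → level 2.

Trophic level 2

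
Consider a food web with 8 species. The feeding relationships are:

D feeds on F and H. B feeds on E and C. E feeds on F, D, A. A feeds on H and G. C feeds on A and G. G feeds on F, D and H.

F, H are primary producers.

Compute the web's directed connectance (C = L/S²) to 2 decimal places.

C = 0.22

The web has S = 8 species and L = 14 feeding links.
C = L / S² = 14 / 64 = 0.2188 ≈ 0.22.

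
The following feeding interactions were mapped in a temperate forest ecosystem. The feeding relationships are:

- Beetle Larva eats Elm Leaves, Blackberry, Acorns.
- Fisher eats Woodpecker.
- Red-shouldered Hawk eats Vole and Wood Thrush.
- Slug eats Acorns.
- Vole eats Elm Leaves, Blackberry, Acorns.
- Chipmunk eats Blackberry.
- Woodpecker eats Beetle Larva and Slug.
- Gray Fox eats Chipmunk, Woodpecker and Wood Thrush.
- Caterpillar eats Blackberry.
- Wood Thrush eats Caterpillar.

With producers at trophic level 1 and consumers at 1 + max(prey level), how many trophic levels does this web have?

Producers (level 1): Elm Leaves, Blackberry, Acorns.
Blackberry → Caterpillar → Wood Thrush → Red-shouldered Hawk gives Red-shouldered Hawk level 4.
No species has a prey at level 4, so no species reaches level 5.

4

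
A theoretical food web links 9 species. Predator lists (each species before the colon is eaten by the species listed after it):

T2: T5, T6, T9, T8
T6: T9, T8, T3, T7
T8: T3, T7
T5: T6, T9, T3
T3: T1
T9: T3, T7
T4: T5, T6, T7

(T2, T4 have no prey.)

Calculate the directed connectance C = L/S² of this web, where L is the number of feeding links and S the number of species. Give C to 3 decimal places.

C = 0.235

The web has S = 9 species and L = 19 feeding links.
C = L / S² = 19 / 81 = 0.2346 ≈ 0.235.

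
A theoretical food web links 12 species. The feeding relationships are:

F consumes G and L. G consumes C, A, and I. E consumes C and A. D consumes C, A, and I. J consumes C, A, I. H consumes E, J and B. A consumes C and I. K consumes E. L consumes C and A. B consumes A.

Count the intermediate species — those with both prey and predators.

6

Intermediate species (has both prey and predators): A, E, J, G, B, L.
Count: 6.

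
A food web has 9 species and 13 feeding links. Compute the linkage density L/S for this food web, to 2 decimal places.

There are L = 13 links among S = 9 species.
L/S = 13/9 = 1.4444 ≈ 1.44.

L/S = 1.44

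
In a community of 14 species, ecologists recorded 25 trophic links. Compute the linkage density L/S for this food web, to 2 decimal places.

L/S = 1.79

There are L = 25 links among S = 14 species.
L/S = 25/14 = 1.7857 ≈ 1.79.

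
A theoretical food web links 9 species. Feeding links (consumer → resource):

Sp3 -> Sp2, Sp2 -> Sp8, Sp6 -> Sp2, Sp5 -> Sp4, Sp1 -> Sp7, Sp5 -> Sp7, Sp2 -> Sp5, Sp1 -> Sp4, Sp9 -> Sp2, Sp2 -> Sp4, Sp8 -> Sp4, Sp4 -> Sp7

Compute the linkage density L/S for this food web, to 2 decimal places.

L/S = 1.33

There are L = 12 links among S = 9 species.
L/S = 12/9 = 1.3333 ≈ 1.33.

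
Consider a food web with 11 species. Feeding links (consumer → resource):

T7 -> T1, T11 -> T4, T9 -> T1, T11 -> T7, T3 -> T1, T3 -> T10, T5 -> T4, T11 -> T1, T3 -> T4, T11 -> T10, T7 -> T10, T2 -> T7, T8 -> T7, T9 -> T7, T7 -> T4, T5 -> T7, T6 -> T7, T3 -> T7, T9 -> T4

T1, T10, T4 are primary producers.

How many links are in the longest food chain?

2 links

One longest chain: T1 → T7 → T2.
It has 3 species and 2 links.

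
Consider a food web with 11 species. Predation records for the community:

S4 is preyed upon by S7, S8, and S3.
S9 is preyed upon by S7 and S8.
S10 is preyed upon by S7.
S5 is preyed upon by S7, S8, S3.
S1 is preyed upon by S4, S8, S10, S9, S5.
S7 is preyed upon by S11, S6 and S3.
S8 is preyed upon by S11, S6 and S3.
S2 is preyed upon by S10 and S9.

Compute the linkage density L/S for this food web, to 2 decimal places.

There are L = 22 links among S = 11 species.
L/S = 22/11 = 2.0000 ≈ 2.00.

L/S = 2.00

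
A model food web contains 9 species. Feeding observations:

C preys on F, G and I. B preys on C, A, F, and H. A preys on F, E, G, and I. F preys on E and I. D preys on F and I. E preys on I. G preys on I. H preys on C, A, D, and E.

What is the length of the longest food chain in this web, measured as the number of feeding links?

5 links

One longest chain: I → E → F → D → H → B.
It has 6 species and 5 links.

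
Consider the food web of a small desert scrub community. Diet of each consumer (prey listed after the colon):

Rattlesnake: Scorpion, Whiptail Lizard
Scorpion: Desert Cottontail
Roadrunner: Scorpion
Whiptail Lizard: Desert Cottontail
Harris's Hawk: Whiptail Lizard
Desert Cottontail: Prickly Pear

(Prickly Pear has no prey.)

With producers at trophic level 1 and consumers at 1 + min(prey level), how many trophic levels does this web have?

Producers (level 1): Prickly Pear.
Following each consumer down to its lowest-level prey: Prickly Pear → Desert Cottontail → Whiptail Lizard → Harris's Hawk (levels 1 through 4).
All prey of Harris's Hawk (Whiptail Lizard 3) are at level 3 or above, so Harris's Hawk is at level 1 + 3 = 4.
Every consumer has at least one prey at level 3 or below, so none exceeds level 4.

4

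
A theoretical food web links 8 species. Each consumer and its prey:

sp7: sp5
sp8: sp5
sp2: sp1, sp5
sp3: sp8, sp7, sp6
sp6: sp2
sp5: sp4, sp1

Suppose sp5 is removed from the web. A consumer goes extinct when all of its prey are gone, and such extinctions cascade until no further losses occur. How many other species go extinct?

Remove sp5.
Round 1: sp8 (all prey gone), sp7 (all prey gone) → extinct.
No further losses. Total secondary extinctions: 2.

2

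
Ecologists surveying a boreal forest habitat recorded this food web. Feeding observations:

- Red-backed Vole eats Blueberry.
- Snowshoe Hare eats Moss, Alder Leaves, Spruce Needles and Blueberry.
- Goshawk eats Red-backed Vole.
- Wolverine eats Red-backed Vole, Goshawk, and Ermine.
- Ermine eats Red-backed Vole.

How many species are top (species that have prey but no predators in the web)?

Top species (has prey, but nothing eats it): Snowshoe Hare, Wolverine.
Count: 2.

2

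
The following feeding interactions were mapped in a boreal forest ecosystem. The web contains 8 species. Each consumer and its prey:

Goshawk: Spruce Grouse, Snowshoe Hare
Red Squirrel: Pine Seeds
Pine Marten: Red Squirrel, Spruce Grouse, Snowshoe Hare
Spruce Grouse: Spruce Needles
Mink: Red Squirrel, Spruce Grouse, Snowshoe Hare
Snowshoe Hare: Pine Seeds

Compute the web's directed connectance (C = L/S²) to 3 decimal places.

C = 0.172

The web has S = 8 species and L = 11 feeding links.
C = L / S² = 11 / 64 = 0.1719 ≈ 0.172.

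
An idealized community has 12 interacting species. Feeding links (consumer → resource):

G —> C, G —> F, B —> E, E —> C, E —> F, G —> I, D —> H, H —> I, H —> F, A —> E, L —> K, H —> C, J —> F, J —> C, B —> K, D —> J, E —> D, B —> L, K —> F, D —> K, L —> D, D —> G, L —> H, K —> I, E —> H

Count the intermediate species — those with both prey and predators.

Intermediate species (has both prey and predators): J, G, K, H, D, L, E.
Count: 7.

7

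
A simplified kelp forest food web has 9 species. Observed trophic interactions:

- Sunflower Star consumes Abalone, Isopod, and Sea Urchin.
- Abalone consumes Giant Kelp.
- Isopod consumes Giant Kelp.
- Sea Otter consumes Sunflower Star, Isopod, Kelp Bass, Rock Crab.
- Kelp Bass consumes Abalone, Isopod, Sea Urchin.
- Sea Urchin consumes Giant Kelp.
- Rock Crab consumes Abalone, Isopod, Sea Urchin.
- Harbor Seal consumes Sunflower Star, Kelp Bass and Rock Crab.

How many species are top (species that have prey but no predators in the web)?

2

Top species (has prey, but nothing eats it): Sea Otter, Harbor Seal.
Count: 2.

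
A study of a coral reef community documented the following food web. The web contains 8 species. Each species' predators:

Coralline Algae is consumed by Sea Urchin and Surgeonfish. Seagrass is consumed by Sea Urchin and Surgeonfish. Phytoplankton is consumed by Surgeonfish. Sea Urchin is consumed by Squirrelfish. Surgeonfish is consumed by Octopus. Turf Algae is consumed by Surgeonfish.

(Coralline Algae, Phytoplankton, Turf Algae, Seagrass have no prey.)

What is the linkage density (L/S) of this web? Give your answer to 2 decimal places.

There are L = 8 links among S = 8 species.
L/S = 8/8 = 1.0000 ≈ 1.00.

L/S = 1.00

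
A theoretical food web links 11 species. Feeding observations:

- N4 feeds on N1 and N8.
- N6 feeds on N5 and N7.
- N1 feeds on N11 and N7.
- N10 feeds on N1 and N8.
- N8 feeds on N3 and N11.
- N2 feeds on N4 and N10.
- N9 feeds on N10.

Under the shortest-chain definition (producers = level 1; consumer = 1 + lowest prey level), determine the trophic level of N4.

N7 is a producer → level 1.
N1 eats N7 → level 2.
N4 eats N1 → level 3.
No prey of N4 is below level 2, so 3 is the minimum.

Trophic level 3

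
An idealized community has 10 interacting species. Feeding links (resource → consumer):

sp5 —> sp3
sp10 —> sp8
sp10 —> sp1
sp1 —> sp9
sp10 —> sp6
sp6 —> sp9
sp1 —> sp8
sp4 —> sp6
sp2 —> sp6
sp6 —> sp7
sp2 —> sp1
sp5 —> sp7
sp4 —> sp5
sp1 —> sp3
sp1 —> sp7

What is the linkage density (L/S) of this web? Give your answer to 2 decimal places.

L/S = 1.50

There are L = 15 links among S = 10 species.
L/S = 15/10 = 1.5000 ≈ 1.50.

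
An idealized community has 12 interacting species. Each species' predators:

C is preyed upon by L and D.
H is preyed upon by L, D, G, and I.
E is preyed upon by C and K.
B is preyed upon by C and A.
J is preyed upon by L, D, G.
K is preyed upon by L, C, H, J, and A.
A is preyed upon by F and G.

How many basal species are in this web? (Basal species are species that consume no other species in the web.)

2

Basal species (no prey listed): B, E.
Count: 2.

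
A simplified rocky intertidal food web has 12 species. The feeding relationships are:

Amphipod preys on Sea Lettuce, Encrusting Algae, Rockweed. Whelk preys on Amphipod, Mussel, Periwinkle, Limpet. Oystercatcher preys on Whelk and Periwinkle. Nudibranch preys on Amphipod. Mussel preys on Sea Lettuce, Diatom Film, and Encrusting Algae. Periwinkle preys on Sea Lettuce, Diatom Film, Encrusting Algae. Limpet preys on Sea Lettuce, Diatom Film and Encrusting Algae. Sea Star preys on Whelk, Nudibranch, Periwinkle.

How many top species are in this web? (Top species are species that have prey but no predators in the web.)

2

Top species (has prey, but nothing eats it): Oystercatcher, Sea Star.
Count: 2.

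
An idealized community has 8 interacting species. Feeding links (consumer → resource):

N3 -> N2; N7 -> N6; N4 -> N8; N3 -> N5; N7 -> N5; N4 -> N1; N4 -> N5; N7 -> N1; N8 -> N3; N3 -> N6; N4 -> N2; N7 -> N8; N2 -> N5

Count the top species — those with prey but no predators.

2

Top species (has prey, but nothing eats it): N7, N4.
Count: 2.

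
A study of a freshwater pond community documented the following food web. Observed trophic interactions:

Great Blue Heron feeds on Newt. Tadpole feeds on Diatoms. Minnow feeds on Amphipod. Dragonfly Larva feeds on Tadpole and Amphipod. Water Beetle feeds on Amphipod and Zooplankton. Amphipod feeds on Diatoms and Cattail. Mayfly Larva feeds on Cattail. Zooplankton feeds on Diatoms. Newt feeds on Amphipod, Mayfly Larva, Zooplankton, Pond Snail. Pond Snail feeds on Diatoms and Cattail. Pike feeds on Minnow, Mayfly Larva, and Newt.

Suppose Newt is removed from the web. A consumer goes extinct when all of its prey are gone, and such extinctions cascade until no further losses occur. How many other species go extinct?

1

Remove Newt.
Round 1: Great Blue Heron (all prey gone) → extinct.
No further losses. Total secondary extinctions: 1.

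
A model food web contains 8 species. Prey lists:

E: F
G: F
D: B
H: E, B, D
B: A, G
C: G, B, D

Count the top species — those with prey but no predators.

Top species (has prey, but nothing eats it): C, H.
Count: 2.

2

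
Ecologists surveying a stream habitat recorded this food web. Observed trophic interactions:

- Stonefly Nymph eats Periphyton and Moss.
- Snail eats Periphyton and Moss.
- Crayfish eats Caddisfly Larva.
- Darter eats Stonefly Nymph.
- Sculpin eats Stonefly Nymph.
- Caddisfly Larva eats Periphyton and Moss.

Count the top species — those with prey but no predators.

4

Top species (has prey, but nothing eats it): Snail, Sculpin, Darter, Crayfish.
Count: 4.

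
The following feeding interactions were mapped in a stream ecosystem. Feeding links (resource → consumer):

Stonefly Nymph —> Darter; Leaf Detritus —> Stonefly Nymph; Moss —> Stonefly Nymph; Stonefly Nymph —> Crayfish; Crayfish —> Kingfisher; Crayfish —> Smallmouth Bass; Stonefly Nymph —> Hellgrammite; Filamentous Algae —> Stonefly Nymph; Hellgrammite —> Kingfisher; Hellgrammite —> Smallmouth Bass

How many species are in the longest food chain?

One longest chain: Leaf Detritus → Stonefly Nymph → Crayfish → Smallmouth Bass.
It has 4 species and 3 links.

4 species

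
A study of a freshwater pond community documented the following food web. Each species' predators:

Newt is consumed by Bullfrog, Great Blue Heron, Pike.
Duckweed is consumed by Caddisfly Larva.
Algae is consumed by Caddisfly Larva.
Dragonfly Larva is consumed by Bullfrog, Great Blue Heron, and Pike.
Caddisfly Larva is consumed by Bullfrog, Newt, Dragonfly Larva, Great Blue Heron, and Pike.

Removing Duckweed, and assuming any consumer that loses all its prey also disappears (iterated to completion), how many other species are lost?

Remove Duckweed.
Every predator of it retains at least one other prey: Caddisfly Larva still has Algae.
No consumer loses all prey, so no secondary extinctions occur.

0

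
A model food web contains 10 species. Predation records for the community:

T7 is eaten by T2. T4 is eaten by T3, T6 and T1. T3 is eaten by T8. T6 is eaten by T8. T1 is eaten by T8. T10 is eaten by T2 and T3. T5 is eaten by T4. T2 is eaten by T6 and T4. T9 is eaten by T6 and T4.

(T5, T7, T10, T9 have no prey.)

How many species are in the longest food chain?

5 species

One longest chain: T7 → T2 → T4 → T1 → T8.
It has 5 species and 4 links.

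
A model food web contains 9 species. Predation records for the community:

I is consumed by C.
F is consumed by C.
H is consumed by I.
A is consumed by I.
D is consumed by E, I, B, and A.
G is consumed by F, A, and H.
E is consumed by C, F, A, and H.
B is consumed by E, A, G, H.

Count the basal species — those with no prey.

1

Basal species (no prey listed): D.
Count: 1.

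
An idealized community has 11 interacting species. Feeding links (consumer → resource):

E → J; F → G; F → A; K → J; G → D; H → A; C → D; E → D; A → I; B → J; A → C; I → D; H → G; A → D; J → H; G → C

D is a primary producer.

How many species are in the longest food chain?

6 species

One longest chain: D → C → A → H → J → K.
It has 6 species and 5 links.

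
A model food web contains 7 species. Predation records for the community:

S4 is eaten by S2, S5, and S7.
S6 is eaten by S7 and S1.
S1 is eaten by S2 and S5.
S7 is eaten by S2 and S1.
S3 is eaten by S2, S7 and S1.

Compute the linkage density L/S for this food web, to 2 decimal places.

L/S = 1.71

There are L = 12 links among S = 7 species.
L/S = 12/7 = 1.7143 ≈ 1.71.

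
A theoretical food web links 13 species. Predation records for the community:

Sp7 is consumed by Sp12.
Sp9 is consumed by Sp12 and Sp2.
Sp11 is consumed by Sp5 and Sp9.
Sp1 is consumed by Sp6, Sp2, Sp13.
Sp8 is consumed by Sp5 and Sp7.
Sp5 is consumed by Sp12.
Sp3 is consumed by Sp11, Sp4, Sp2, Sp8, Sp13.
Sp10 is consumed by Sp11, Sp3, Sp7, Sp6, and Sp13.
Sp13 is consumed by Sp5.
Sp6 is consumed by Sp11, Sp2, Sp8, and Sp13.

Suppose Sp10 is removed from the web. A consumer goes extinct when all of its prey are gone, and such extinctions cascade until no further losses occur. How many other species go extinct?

Remove Sp10.
Round 1: Sp3 (all prey gone) → extinct.
Round 2: Sp4 (all prey gone) → extinct.
No further losses. Total secondary extinctions: 2.

2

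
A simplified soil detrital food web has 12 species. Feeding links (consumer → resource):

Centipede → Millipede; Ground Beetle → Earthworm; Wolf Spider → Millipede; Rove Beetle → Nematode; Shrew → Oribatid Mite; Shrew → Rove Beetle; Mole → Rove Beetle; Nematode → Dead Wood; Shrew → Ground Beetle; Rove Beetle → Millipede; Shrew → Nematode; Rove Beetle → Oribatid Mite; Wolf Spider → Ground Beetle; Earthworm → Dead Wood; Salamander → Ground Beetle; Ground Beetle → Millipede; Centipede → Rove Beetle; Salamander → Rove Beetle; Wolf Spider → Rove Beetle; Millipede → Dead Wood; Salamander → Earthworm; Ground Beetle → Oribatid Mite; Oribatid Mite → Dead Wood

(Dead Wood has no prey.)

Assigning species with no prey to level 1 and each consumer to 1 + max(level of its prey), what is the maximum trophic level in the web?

Basal resources (level 1): Dead Wood.
Dead Wood → Nematode → Rove Beetle → Salamander gives Salamander level 4.
No species has a prey at level 4, so no species reaches level 5.

4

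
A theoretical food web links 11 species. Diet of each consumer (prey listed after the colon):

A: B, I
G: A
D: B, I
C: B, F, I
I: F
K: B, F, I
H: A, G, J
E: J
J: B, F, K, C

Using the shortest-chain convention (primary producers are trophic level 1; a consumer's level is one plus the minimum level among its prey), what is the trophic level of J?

Trophic level 2

B is a producer → level 1.
J eats B → level 2.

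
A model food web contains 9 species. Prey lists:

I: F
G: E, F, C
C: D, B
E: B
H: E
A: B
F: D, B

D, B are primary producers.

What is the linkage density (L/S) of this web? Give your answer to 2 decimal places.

L/S = 1.22

There are L = 11 links among S = 9 species.
L/S = 11/9 = 1.2222 ≈ 1.22.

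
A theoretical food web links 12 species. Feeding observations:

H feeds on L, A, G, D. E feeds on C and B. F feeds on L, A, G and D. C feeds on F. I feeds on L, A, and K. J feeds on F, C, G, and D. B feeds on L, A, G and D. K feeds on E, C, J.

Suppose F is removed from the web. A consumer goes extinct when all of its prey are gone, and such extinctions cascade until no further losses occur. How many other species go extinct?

Remove F.
Round 1: C (all prey gone) → extinct.
No further losses. Total secondary extinctions: 1.

1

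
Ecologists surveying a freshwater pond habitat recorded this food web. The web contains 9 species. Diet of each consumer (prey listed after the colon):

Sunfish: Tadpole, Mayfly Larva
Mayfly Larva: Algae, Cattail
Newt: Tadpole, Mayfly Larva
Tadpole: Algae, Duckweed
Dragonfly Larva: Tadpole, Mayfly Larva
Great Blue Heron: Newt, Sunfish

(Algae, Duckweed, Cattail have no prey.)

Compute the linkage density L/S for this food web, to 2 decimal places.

There are L = 12 links among S = 9 species.
L/S = 12/9 = 1.3333 ≈ 1.33.

L/S = 1.33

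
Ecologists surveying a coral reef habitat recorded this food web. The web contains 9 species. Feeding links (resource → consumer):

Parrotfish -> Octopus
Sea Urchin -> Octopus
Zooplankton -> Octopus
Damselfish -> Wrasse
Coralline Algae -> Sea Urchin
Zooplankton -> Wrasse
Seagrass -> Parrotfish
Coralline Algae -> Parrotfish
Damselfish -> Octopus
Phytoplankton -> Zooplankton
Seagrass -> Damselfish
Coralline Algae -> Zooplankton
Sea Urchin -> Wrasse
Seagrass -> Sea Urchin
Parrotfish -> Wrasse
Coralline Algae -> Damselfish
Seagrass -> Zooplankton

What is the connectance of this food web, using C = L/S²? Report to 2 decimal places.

C = 0.21

The web has S = 9 species and L = 17 feeding links.
C = L / S² = 17 / 81 = 0.2099 ≈ 0.21.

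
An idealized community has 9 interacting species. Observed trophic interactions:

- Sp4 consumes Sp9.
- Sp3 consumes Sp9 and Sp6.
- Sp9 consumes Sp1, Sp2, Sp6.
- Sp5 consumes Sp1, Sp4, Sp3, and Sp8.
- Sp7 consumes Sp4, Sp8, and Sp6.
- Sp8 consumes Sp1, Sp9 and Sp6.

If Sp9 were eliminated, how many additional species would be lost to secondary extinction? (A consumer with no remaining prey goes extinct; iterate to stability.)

1

Remove Sp9.
Round 1: Sp4 (all prey gone) → extinct.
No further losses. Total secondary extinctions: 1.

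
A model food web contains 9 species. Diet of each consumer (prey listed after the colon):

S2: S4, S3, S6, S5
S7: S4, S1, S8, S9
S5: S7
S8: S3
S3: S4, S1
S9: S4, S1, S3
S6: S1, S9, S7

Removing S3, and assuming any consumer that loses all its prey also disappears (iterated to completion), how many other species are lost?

Remove S3.
Round 1: S8 (all prey gone) → extinct.
No further losses. Total secondary extinctions: 1.

1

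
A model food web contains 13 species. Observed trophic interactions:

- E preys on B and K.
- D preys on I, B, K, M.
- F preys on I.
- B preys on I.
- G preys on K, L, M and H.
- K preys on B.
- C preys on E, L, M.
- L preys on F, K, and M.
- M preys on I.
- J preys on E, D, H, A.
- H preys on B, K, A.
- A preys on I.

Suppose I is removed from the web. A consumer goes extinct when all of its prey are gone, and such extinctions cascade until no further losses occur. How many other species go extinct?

Remove I.
Round 1: A (all prey gone), M (all prey gone), F (all prey gone), B (all prey gone) → extinct.
Round 2: K (all prey gone) → extinct.
Round 3: H (all prey gone), D (all prey gone), L (all prey gone), E (all prey gone) → extinct.
Round 4: J (all prey gone), G (all prey gone), C (all prey gone) → extinct.
No further losses. Total secondary extinctions: 12.

12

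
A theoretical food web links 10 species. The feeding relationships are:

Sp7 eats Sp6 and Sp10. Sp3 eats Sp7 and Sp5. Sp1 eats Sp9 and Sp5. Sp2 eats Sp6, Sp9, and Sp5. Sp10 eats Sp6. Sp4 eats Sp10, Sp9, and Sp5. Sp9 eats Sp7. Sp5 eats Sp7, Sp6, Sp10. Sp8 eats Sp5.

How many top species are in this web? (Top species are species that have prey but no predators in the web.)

Top species (has prey, but nothing eats it): Sp8, Sp3, Sp4, Sp2, Sp1.
Count: 5.

5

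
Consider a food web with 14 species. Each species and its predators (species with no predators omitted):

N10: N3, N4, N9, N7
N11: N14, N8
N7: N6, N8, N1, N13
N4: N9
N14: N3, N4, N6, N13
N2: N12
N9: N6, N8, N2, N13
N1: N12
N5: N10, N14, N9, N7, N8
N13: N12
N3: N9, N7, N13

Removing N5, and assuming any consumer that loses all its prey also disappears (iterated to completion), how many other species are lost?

1

Remove N5.
Round 1: N10 (all prey gone) → extinct.
No further losses. Total secondary extinctions: 1.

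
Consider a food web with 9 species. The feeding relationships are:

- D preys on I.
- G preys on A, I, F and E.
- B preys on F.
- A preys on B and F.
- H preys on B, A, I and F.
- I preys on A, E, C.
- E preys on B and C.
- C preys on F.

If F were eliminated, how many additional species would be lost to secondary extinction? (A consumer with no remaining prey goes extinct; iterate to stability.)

Remove F.
Round 1: B (all prey gone), C (all prey gone) → extinct.
Round 2: A (all prey gone), E (all prey gone) → extinct.
Round 3: I (all prey gone) → extinct.
Round 4: G (all prey gone), D (all prey gone), H (all prey gone) → extinct.
No further losses. Total secondary extinctions: 8.

8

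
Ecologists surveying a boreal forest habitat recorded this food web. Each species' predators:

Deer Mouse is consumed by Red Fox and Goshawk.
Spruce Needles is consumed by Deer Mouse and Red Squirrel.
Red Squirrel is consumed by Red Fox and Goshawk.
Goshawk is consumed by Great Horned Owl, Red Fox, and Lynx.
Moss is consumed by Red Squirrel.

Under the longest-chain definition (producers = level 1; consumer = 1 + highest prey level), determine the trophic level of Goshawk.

Spruce Needles is a producer → level 1.
Red Squirrel eats Spruce Needles (level 1); other prey at levels: Moss 1 → level 2.
Goshawk eats Red Squirrel (level 2); other prey at levels: Deer Mouse 2 → level 3.

Trophic level 3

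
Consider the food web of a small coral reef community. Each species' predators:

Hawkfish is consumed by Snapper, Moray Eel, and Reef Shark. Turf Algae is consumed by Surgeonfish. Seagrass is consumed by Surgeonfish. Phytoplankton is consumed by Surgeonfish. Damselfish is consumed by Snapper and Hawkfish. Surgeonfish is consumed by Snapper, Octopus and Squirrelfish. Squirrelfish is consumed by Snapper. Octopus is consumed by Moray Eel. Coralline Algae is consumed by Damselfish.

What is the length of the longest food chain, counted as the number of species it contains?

4 species

One longest chain: Coralline Algae → Damselfish → Hawkfish → Snapper.
It has 4 species and 3 links.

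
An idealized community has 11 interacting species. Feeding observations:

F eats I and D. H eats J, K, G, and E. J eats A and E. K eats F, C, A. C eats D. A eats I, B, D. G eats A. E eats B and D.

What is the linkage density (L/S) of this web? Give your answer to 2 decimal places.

L/S = 1.64

There are L = 18 links among S = 11 species.
L/S = 18/11 = 1.6364 ≈ 1.64.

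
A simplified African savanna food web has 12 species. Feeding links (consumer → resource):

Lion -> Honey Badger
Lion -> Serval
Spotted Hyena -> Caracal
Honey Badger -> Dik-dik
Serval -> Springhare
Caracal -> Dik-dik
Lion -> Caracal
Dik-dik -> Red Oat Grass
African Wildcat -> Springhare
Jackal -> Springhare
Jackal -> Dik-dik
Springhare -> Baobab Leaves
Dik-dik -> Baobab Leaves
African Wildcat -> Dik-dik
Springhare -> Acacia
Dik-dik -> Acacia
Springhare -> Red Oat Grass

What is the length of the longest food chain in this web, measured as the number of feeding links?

One longest chain: Red Oat Grass → Springhare → Serval → Lion.
It has 4 species and 3 links.

3 links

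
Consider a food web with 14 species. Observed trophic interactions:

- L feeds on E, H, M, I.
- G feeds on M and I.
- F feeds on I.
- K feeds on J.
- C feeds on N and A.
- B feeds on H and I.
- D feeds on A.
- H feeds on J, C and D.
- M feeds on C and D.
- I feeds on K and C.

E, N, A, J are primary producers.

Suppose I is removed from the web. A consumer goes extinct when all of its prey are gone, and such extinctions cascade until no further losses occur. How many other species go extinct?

1

Remove I.
Round 1: F (all prey gone) → extinct.
No further losses. Total secondary extinctions: 1.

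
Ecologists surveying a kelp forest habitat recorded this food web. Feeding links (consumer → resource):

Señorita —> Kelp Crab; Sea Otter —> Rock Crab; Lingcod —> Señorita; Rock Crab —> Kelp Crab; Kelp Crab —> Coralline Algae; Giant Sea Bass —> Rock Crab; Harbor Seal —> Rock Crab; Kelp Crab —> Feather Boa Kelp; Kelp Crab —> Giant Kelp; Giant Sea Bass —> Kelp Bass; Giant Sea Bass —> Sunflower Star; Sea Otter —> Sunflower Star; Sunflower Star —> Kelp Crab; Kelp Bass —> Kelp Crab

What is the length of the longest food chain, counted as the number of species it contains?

4 species

One longest chain: Coralline Algae → Kelp Crab → Rock Crab → Harbor Seal.
It has 4 species and 3 links.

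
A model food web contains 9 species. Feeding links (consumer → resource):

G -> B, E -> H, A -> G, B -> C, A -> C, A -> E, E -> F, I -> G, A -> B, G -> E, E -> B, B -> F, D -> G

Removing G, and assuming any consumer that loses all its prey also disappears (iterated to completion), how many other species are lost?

2

Remove G.
Round 1: D (all prey gone), I (all prey gone) → extinct.
No further losses. Total secondary extinctions: 2.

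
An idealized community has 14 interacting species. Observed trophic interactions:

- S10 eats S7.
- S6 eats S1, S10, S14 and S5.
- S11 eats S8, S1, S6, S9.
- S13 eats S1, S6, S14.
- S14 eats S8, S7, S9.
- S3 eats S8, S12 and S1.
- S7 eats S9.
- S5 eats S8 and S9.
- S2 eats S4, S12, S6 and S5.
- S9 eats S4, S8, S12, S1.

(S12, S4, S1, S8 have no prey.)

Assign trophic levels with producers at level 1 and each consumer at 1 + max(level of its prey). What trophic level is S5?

S12 is a producer → level 1.
S9 eats S12 (level 1); other prey at levels: S4 1, S1 1, S8 1 → level 2.
S5 eats S9 (level 2); other prey at levels: S8 1 → level 3.

Trophic level 3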